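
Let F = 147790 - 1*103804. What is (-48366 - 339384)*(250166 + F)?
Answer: -114057438000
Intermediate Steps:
F = 43986 (F = 147790 - 103804 = 43986)
(-48366 - 339384)*(250166 + F) = (-48366 - 339384)*(250166 + 43986) = -387750*294152 = -114057438000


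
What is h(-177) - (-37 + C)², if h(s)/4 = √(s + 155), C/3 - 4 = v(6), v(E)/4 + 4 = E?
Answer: -1 + 4*I*√22 ≈ -1.0 + 18.762*I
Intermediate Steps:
v(E) = -16 + 4*E
C = 36 (C = 12 + 3*(-16 + 4*6) = 12 + 3*(-16 + 24) = 12 + 3*8 = 12 + 24 = 36)
h(s) = 4*√(155 + s) (h(s) = 4*√(s + 155) = 4*√(155 + s))
h(-177) - (-37 + C)² = 4*√(155 - 177) - (-37 + 36)² = 4*√(-22) - 1*(-1)² = 4*(I*√22) - 1*1 = 4*I*√22 - 1 = -1 + 4*I*√22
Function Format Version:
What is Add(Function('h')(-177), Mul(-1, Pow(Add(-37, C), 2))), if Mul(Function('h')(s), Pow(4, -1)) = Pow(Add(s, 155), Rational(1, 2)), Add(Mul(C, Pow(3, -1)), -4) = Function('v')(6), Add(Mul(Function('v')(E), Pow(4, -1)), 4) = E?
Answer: Add(-1, Mul(4, I, Pow(22, Rational(1, 2)))) ≈ Add(-1.0000, Mul(18.762, I))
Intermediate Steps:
Function('v')(E) = Add(-16, Mul(4, E))
C = 36 (C = Add(12, Mul(3, Add(-16, Mul(4, 6)))) = Add(12, Mul(3, Add(-16, 24))) = Add(12, Mul(3, 8)) = Add(12, 24) = 36)
Function('h')(s) = Mul(4, Pow(Add(155, s), Rational(1, 2))) (Function('h')(s) = Mul(4, Pow(Add(s, 155), Rational(1, 2))) = Mul(4, Pow(Add(155, s), Rational(1, 2))))
Add(Function('h')(-177), Mul(-1, Pow(Add(-37, C), 2))) = Add(Mul(4, Pow(Add(155, -177), Rational(1, 2))), Mul(-1, Pow(Add(-37, 36), 2))) = Add(Mul(4, Pow(-22, Rational(1, 2))), Mul(-1, Pow(-1, 2))) = Add(Mul(4, Mul(I, Pow(22, Rational(1, 2)))), Mul(-1, 1)) = Add(Mul(4, I, Pow(22, Rational(1, 2))), -1) = Add(-1, Mul(4, I, Pow(22, Rational(1, 2))))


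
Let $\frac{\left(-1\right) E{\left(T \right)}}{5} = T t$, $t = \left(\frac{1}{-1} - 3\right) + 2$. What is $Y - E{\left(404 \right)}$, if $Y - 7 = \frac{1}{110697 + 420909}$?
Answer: $- \frac{2143966997}{531606} \approx -4033.0$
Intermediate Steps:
$Y = \frac{3721243}{531606}$ ($Y = 7 + \frac{1}{110697 + 420909} = 7 + \frac{1}{531606} = \frac{3721243}{531606} \approx 7.0$)
$t = -2$ ($t = \left(-1 - 3\right) + 2 = -4 + 2 = -2$)
$E{\left(T \right)} = 10 T$ ($E{\left(T \right)} = - 5 T \left(-2\right) = - 5 \left(- 2 T\right) = 10 T$)
$Y - E{\left(404 \right)} = \frac{3721243}{531606} - 10 \cdot 404 = \frac{3721243}{531606} - 4040 = - \frac{2143966997}{531606}$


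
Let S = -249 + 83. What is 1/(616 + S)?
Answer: 1/450 ≈ 0.0022222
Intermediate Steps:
S = -166
1/(616 + S) = 1/(616 - 166) = 1/450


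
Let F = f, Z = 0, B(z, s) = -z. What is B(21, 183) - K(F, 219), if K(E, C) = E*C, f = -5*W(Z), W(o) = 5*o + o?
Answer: -21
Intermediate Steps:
W(o) = 6*o
f = 0 (f = -30*0 = -5*0 = 0)
F = 0
K(E, C) = C*E
B(21, 183) - K(F, 219) = -1*21 - 219*0 = -21 - 1*0 = -21 + 0 = -21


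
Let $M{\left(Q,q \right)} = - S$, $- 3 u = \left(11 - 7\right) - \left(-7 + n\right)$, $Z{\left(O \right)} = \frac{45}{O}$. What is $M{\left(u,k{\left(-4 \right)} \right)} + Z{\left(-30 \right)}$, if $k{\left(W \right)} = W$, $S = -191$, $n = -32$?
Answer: $\frac{379}{2} \approx 189.5$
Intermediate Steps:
$u = - \frac{43}{3}$ ($u = - \frac{\left(11 - 7\right) + \left(7 - -32\right)}{3} = - \frac{4 + \left(7 + 32\right)}{3} = - \frac{4 + 39}{3} = \left(- \frac{1}{3}\right) 43 = - \frac{43}{3} \approx -14.333$)
$M{\left(Q,q \right)} = 191$ ($M{\left(Q,q \right)} = \left(-1\right) \left(-191\right) = 191$)
$M{\left(u,k{\left(-4 \right)} \right)} + Z{\left(-30 \right)} = 191 + \frac{45}{-30} = 191 + 45 \left(- \frac{1}{30}\right) = 191 - \frac{3}{2} = \frac{379}{2}$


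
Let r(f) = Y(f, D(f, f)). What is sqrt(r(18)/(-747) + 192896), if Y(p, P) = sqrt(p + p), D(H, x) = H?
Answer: sqrt(11959744398)/249 ≈ 439.20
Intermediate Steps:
Y(p, P) = sqrt(2)*sqrt(p) (Y(p, P) = sqrt(2*p) = sqrt(2)*sqrt(p))
r(f) = sqrt(2)*sqrt(f)
sqrt(r(18)/(-747) + 192896) = sqrt((sqrt(2)*sqrt(18))/(-747) + 192896) = sqrt((sqrt(2)*(3*sqrt(2)))*(-1/747) + 192896) = sqrt(6*(-1/747) + 192896) = sqrt(-2/249 + 192896) = sqrt(48031102/249) = sqrt(11959744398)/249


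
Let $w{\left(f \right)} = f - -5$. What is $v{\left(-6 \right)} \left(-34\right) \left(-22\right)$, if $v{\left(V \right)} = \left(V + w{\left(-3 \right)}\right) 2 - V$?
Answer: $-1496$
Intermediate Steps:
$w{\left(f \right)} = 5 + f$ ($w{\left(f \right)} = f + 5 = 5 + f$)
$v{\left(V \right)} = 4 + V$ ($v{\left(V \right)} = \left(V + \left(5 - 3\right)\right) 2 - V = \left(V + 2\right) 2 - V = \left(2 + V\right) 2 - V = \left(4 + 2 V\right) - V = 4 + V$)
$v{\left(-6 \right)} \left(-34\right) \left(-22\right) = \left(4 - 6\right) \left(-34\right) \left(-22\right) = \left(-2\right) \left(-34\right) \left(-22\right) = 68 \left(-22\right) = -1496$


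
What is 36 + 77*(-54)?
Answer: -4122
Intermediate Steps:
36 + 77*(-54) = 36 - 4158 = -4122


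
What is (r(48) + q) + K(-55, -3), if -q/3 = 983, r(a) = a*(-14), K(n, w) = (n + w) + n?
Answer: -3734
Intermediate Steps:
K(n, w) = w + 2*n
r(a) = -14*a
q = -2949 (q = -3*983 = -2949)
(r(48) + q) + K(-55, -3) = (-14*48 - 2949) + (-3 + 2*(-55)) = (-672 - 2949) + (-3 - 110) = -3621 - 113 = -3734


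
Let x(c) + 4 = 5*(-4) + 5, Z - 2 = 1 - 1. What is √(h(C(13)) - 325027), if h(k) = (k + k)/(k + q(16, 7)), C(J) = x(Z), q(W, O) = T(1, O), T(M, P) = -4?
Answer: I*√171938409/23 ≈ 570.11*I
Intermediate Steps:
q(W, O) = -4
Z = 2 (Z = 2 + (1 - 1) = 2 + 0 = 2)
x(c) = -19 (x(c) = -4 + (5*(-4) + 5) = -4 + (-20 + 5) = -4 - 15 = -19)
C(J) = -19
h(k) = 2*k/(-4 + k) (h(k) = (k + k)/(k - 4) = (2*k)/(-4 + k) = 2*k/(-4 + k))
√(h(C(13)) - 325027) = √(2*(-19)/(-4 - 19) - 325027) = √(2*(-19)/(-23) - 325027) = √(2*(-19)*(-1/23) - 325027) = √(38/23 - 325027) = √(-7475583/23) = I*√171938409/23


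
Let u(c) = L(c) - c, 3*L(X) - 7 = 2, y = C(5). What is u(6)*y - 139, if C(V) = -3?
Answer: -130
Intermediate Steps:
y = -3
L(X) = 3 (L(X) = 7/3 + (⅓)*2 = 7/3 + ⅔ = 3)
u(c) = 3 - c
u(6)*y - 139 = (3 - 1*6)*(-3) - 139 = (3 - 6)*(-3) - 139 = -3*(-3) - 139 = 9 - 139 = -130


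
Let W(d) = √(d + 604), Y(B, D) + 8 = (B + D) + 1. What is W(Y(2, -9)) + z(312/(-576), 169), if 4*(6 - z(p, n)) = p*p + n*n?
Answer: -16437481/2304 + √590 ≈ -7110.0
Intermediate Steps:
Y(B, D) = -7 + B + D (Y(B, D) = -8 + ((B + D) + 1) = -8 + (1 + B + D) = -7 + B + D)
z(p, n) = 6 - n²/4 - p²/4 (z(p, n) = 6 - (p*p + n*n)/4 = 6 - (p² + n²)/4 = 6 - (n² + p²)/4 = 6 + (-n²/4 - p²/4) = 6 - n²/4 - p²/4)
W(d) = √(604 + d)
W(Y(2, -9)) + z(312/(-576), 169) = √(604 + (-7 + 2 - 9)) + (6 - ¼*169² - (312/(-576))²/4) = √(604 - 14) + (6 - ¼*28561 - (312*(-1/576))²/4) = √590 + (6 - 28561/4 - (-13/24)²/4) = √590 + (6 - 28561/4 - ¼*169/576) = √590 + (6 - 28561/4 - 169/2304) = √590 - 16437481/2304 = -16437481/2304 + √590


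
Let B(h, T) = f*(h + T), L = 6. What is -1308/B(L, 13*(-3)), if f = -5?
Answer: -436/55 ≈ -7.9273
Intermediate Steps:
B(h, T) = -5*T - 5*h (B(h, T) = -5*(h + T) = -5*(T + h) = -5*T - 5*h)
-1308/B(L, 13*(-3)) = -1308/(-65*(-3) - 5*6) = -1308/(-5*(-39) - 30) = -1308/(195 - 30) = -1308/165 = -1308*1/165 = -436/55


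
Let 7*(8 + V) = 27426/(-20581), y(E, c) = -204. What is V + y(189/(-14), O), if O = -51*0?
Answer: -4367090/20581 ≈ -212.19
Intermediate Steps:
O = 0
V = -168566/20581 (V = -8 + (27426/(-20581))/7 = -8 + (27426*(-1/20581))/7 = -8 + (⅐)*(-27426/20581) = -8 - 3918/20581 = -168566/20581 ≈ -8.1904)
V + y(189/(-14), O) = -168566/20581 - 204 = -4367090/20581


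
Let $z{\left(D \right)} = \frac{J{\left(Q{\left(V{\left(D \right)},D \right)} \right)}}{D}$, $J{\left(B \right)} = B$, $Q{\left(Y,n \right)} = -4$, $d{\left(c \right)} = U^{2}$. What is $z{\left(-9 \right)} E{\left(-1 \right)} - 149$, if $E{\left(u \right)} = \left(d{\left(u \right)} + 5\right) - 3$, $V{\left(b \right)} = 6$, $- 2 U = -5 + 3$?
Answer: $- \frac{443}{3} \approx -147.67$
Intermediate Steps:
$U = 1$ ($U = - \frac{-5 + 3}{2} = \left(- \frac{1}{2}\right) \left(-2\right) = 1$)
$d{\left(c \right)} = 1$ ($d{\left(c \right)} = 1^{2} = 1$)
$E{\left(u \right)} = 3$ ($E{\left(u \right)} = \left(1 + 5\right) - 3 = 6 - 3 = 3$)
$z{\left(D \right)} = - \frac{4}{D}$
$z{\left(-9 \right)} E{\left(-1 \right)} - 149 = - \frac{4}{-9} \cdot 3 - 149 = \left(-4\right) \left(- \frac{1}{9}\right) 3 - 149 = \frac{4}{9} \cdot 3 - 149 = \frac{4}{3} - 149 = - \frac{443}{3}$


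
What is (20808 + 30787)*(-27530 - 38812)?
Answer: -3422915490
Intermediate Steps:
(20808 + 30787)*(-27530 - 38812) = 51595*(-66342) = -3422915490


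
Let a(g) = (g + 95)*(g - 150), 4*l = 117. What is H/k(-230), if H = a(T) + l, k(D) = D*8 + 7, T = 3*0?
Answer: 18961/2444 ≈ 7.7582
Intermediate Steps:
l = 117/4 (l = (¼)*117 = 117/4 ≈ 29.250)
T = 0
a(g) = (-150 + g)*(95 + g) (a(g) = (95 + g)*(-150 + g) = (-150 + g)*(95 + g))
k(D) = 7 + 8*D (k(D) = 8*D + 7 = 7 + 8*D)
H = -56883/4 (H = (-14250 + 0² - 55*0) + 117/4 = (-14250 + 0 + 0) + 117/4 = -14250 + 117/4 = -56883/4 ≈ -14221.)
H/k(-230) = -56883/(4*(7 + 8*(-230))) = -56883/(4*(7 - 1840)) = -56883/4/(-1833) = -56883/4*(-1/1833) = 18961/2444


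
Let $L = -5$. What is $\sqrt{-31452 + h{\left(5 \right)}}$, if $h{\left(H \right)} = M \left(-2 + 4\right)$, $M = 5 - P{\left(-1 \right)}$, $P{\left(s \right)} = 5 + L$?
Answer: $i \sqrt{31442} \approx 177.32 i$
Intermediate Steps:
$P{\left(s \right)} = 0$ ($P{\left(s \right)} = 5 - 5 = 0$)
$M = 5$ ($M = 5 - 0 = 5 + 0 = 5$)
$h{\left(H \right)} = 10$ ($h{\left(H \right)} = 5 \left(-2 + 4\right) = 5 \cdot 2 = 10$)
$\sqrt{-31452 + h{\left(5 \right)}} = \sqrt{-31452 + 10} = \sqrt{-31442} = i \sqrt{31442}$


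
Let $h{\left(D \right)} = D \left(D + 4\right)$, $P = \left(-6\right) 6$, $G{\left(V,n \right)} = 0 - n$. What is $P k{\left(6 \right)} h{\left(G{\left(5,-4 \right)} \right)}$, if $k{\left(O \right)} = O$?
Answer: $-6912$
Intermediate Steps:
$G{\left(V,n \right)} = - n$
$P = -36$
$h{\left(D \right)} = D \left(4 + D\right)$
$P k{\left(6 \right)} h{\left(G{\left(5,-4 \right)} \right)} = \left(-36\right) 6 \left(-1\right) \left(-4\right) \left(4 - -4\right) = - 216 \cdot 4 \left(4 + 4\right) = - 216 \cdot 4 \cdot 8 = \left(-216\right) 32 = -6912$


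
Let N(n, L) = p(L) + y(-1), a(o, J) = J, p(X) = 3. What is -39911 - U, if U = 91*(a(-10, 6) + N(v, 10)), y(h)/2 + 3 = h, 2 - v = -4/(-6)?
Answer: -40002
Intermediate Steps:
v = 4/3 (v = 2 - (-4)/(-6) = 2 - (-4)*(-1)/6 = 2 - 1*⅔ = 2 - ⅔ = 4/3 ≈ 1.3333)
y(h) = -6 + 2*h
N(n, L) = -5 (N(n, L) = 3 + (-6 + 2*(-1)) = 3 + (-6 - 2) = 3 - 8 = -5)
U = 91 (U = 91*(6 - 5) = 91*1 = 91)
-39911 - U = -39911 - 1*91 = -39911 - 91 = -40002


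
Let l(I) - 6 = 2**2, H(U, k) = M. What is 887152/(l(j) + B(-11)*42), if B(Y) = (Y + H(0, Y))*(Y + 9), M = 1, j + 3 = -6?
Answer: 443576/425 ≈ 1043.7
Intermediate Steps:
j = -9 (j = -3 - 6 = -9)
H(U, k) = 1
l(I) = 10 (l(I) = 6 + 2**2 = 6 + 4 = 10)
B(Y) = (1 + Y)*(9 + Y) (B(Y) = (Y + 1)*(Y + 9) = (1 + Y)*(9 + Y))
887152/(l(j) + B(-11)*42) = 887152/(10 + (9 + (-11)**2 + 10*(-11))*42) = 887152/(10 + (9 + 121 - 110)*42) = 887152/(10 + 20*42) = 887152/(10 + 840) = 887152/850 = 887152*(1/850) = 443576/425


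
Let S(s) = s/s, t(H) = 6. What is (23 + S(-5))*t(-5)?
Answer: 144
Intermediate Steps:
S(s) = 1
(23 + S(-5))*t(-5) = (23 + 1)*6 = 24*6 = 144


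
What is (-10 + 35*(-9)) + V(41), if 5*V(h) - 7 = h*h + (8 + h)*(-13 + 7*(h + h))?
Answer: 27552/5 ≈ 5510.4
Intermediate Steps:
V(h) = 7/5 + h**2/5 + (-13 + 14*h)*(8 + h)/5 (V(h) = 7/5 + (h*h + (8 + h)*(-13 + 7*(h + h)))/5 = 7/5 + (h**2 + (8 + h)*(-13 + 7*(2*h)))/5 = 7/5 + (h**2 + (8 + h)*(-13 + 14*h))/5 = 7/5 + (h**2 + (-13 + 14*h)*(8 + h))/5 = 7/5 + (h**2/5 + (-13 + 14*h)*(8 + h)/5) = 7/5 + h**2/5 + (-13 + 14*h)*(8 + h)/5)
(-10 + 35*(-9)) + V(41) = (-10 + 35*(-9)) + (-97/5 + 3*41**2 + (99/5)*41) = (-10 - 315) + (-97/5 + 3*1681 + 4059/5) = -325 + (-97/5 + 5043 + 4059/5) = -325 + 29177/5 = 27552/5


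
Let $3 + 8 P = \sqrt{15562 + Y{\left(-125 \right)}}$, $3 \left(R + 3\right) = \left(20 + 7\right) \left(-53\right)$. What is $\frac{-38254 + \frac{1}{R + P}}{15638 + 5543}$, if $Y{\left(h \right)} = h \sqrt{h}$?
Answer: $- \frac{38254}{21181} - \frac{1}{21181 \left(\frac{3843}{8} - \frac{\sqrt{15562 - 625 i \sqrt{5}}}{8}\right)} \approx -1.8061 + 1.5288 \cdot 10^{-10} i$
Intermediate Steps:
$Y{\left(h \right)} = h^{\frac{3}{2}}$
$R = -480$ ($R = -3 + \frac{\left(20 + 7\right) \left(-53\right)}{3} = -3 + \frac{27 \left(-53\right)}{3} = -3 + \frac{1}{3} \left(-1431\right) = -3 - 477 = -480$)
$P = - \frac{3}{8} + \frac{\sqrt{15562 - 625 i \sqrt{5}}}{8}$ ($P = - \frac{3}{8} + \frac{\sqrt{15562 + \left(-125\right)^{\frac{3}{2}}}}{8} = - \frac{3}{8} + \frac{\sqrt{15562 - 625 i \sqrt{5}}}{8} \approx 15.234 - 0.69948 i$)
$\frac{-38254 + \frac{1}{R + P}}{15638 + 5543} = \frac{-38254 + \frac{1}{-480 - \left(\frac{3}{8} - \frac{\sqrt{15562 - 625 i \sqrt{5}}}{8}\right)}}{15638 + 5543} = \frac{-38254 + \frac{1}{- \frac{3843}{8} + \frac{\sqrt{15562 - 625 i \sqrt{5}}}{8}}}{21181} = \left(-38254 + \frac{1}{- \frac{3843}{8} + \frac{\sqrt{15562 - 625 i \sqrt{5}}}{8}}\right) \frac{1}{21181} = - \frac{38254}{21181} + \frac{1}{21181 \left(- \frac{3843}{8} + \frac{\sqrt{15562 - 625 i \sqrt{5}}}{8}\right)}$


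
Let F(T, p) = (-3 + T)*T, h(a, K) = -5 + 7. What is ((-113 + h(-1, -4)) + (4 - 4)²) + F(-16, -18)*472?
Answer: 143377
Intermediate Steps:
h(a, K) = 2
F(T, p) = T*(-3 + T)
((-113 + h(-1, -4)) + (4 - 4)²) + F(-16, -18)*472 = ((-113 + 2) + (4 - 4)²) - 16*(-3 - 16)*472 = (-111 + 0²) - 16*(-19)*472 = (-111 + 0) + 304*472 = -111 + 143488 = 143377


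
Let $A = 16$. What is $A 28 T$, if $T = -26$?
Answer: $-11648$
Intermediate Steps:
$A 28 T = 16 \cdot 28 \left(-26\right) = 448 \left(-26\right) = -11648$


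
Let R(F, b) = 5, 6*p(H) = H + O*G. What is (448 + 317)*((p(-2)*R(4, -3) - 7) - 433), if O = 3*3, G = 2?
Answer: -326400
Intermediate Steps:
O = 9
p(H) = 3 + H/6 (p(H) = (H + 9*2)/6 = (H + 18)/6 = (18 + H)/6 = 3 + H/6)
(448 + 317)*((p(-2)*R(4, -3) - 7) - 433) = (448 + 317)*(((3 + (⅙)*(-2))*5 - 7) - 433) = 765*(((3 - ⅓)*5 - 7) - 433) = 765*(((8/3)*5 - 7) - 433) = 765*((40/3 - 7) - 433) = 765*(19/3 - 433) = 765*(-1280/3) = -326400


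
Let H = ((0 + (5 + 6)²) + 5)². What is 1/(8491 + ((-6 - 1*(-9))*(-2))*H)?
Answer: -1/86765 ≈ -1.1525e-5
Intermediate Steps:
H = 15876 (H = ((0 + 11²) + 5)² = ((0 + 121) + 5)² = (121 + 5)² = 126² = 15876)
1/(8491 + ((-6 - 1*(-9))*(-2))*H) = 1/(8491 + ((-6 - 1*(-9))*(-2))*15876) = 1/(8491 + ((-6 + 9)*(-2))*15876) = 1/(8491 + (3*(-2))*15876) = 1/(8491 - 6*15876) = 1/(8491 - 95256) = 1/(-86765) = -1/86765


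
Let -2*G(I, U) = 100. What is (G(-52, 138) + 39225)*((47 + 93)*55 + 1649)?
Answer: 366247075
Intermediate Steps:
G(I, U) = -50 (G(I, U) = -½*100 = -50)
(G(-52, 138) + 39225)*((47 + 93)*55 + 1649) = (-50 + 39225)*((47 + 93)*55 + 1649) = 39175*(140*55 + 1649) = 39175*(7700 + 1649) = 39175*9349 = 366247075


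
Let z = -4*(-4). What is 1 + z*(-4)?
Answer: -63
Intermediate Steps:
z = 16
1 + z*(-4) = 1 + 16*(-4) = 1 - 64 = -63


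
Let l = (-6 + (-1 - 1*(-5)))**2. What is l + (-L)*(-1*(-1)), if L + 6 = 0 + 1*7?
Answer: 3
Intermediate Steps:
L = 1 (L = -6 + (0 + 1*7) = -6 + (0 + 7) = -6 + 7 = 1)
l = 4 (l = (-6 + (-1 + 5))**2 = (-6 + 4)**2 = (-2)**2 = 4)
l + (-L)*(-1*(-1)) = 4 + (-1*1)*(-1*(-1)) = 4 - 1*1 = 4 - 1 = 3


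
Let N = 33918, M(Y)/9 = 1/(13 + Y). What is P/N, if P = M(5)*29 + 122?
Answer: 91/22612 ≈ 0.0040244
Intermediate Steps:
M(Y) = 9/(13 + Y)
P = 273/2 (P = (9/(13 + 5))*29 + 122 = (9/18)*29 + 122 = (9*(1/18))*29 + 122 = (½)*29 + 122 = 29/2 + 122 = 273/2 ≈ 136.50)
P/N = (273/2)/33918 = (273/2)*(1/33918) = 91/22612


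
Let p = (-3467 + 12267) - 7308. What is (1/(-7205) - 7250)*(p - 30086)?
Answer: 1493643361094/7205 ≈ 2.0731e+8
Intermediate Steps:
p = 1492 (p = 8800 - 7308 = 1492)
(1/(-7205) - 7250)*(p - 30086) = (1/(-7205) - 7250)*(1492 - 30086) = (-1/7205 - 7250)*(-28594) = -52236251/7205*(-28594) = 1493643361094/7205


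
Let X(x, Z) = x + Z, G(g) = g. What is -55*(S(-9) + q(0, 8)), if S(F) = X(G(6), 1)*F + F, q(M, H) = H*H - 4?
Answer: 660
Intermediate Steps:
X(x, Z) = Z + x
q(M, H) = -4 + H² (q(M, H) = H² - 4 = -4 + H²)
S(F) = 8*F (S(F) = (1 + 6)*F + F = 7*F + F = 8*F)
-55*(S(-9) + q(0, 8)) = -55*(8*(-9) + (-4 + 8²)) = -55*(-72 + (-4 + 64)) = -55*(-72 + 60) = -55*(-12) = 660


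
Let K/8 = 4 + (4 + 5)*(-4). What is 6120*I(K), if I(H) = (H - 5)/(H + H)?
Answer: 199665/64 ≈ 3119.8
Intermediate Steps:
K = -256 (K = 8*(4 + (4 + 5)*(-4)) = 8*(4 + 9*(-4)) = 8*(4 - 36) = 8*(-32) = -256)
I(H) = (-5 + H)/(2*H) (I(H) = (-5 + H)/((2*H)) = (-5 + H)*(1/(2*H)) = (-5 + H)/(2*H))
6120*I(K) = 6120*((1/2)*(-5 - 256)/(-256)) = 6120*((1/2)*(-1/256)*(-261)) = 6120*(261/512) = 199665/64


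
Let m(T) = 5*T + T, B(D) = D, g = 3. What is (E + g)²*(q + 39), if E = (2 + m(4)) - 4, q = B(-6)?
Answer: 20625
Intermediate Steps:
q = -6
m(T) = 6*T
E = 22 (E = (2 + 6*4) - 4 = (2 + 24) - 4 = 26 - 4 = 22)
(E + g)²*(q + 39) = (22 + 3)²*(-6 + 39) = 25²*33 = 625*33 = 20625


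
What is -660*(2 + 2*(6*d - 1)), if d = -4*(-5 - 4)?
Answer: -285120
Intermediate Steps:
d = 36 (d = -4*(-9) = 36)
-660*(2 + 2*(6*d - 1)) = -660*(2 + 2*(6*36 - 1)) = -660*(2 + 2*(216 - 1)) = -660*(2 + 2*215) = -660*(2 + 430) = -660*432 = -285120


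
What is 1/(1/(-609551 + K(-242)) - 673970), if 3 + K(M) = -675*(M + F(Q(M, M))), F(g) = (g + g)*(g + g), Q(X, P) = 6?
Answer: -543404/366237993881 ≈ -1.4837e-6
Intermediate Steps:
F(g) = 4*g**2 (F(g) = (2*g)*(2*g) = 4*g**2)
K(M) = -97203 - 675*M (K(M) = -3 - 675*(M + 4*6**2) = -3 - 675*(M + 4*36) = -3 - 675*(M + 144) = -3 - 675*(144 + M) = -3 + (-97200 - 675*M) = -97203 - 675*M)
1/(1/(-609551 + K(-242)) - 673970) = 1/(1/(-609551 + (-97203 - 675*(-242))) - 673970) = 1/(1/(-609551 + (-97203 + 163350)) - 673970) = 1/(1/(-609551 + 66147) - 673970) = 1/(1/(-543404) - 673970) = 1/(-1/543404 - 673970) = 1/(-366237993881/543404) = -543404/366237993881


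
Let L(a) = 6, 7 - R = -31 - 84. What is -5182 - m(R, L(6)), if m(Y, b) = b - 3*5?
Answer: -5173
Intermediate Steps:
R = 122 (R = 7 - (-31 - 84) = 7 - 1*(-115) = 7 + 115 = 122)
m(Y, b) = -15 + b (m(Y, b) = b - 15 = -15 + b)
-5182 - m(R, L(6)) = -5182 - (-15 + 6) = -5182 - 1*(-9) = -5182 + 9 = -5173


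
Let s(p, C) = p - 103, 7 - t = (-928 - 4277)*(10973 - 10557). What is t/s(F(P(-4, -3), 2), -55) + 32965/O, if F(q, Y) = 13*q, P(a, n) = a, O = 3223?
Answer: -6973610426/499565 ≈ -13959.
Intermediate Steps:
t = 2165287 (t = 7 - (-928 - 4277)*(10973 - 10557) = 7 - (-5205)*416 = 7 - 1*(-2165280) = 7 + 2165280 = 2165287)
s(p, C) = -103 + p
t/s(F(P(-4, -3), 2), -55) + 32965/O = 2165287/(-103 + 13*(-4)) + 32965/3223 = 2165287/(-103 - 52) + 32965*(1/3223) = 2165287/(-155) + 32965/3223 = 2165287*(-1/155) + 32965/3223 = -2165287/155 + 32965/3223 = -6973610426/499565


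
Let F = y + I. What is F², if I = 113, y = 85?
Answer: 39204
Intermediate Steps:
F = 198 (F = 85 + 113 = 198)
F² = 198² = 39204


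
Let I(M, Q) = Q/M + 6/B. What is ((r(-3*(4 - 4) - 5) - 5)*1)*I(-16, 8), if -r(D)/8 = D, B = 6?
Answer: 35/2 ≈ 17.500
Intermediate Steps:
r(D) = -8*D
I(M, Q) = 1 + Q/M (I(M, Q) = Q/M + 6/6 = Q/M + 6*(⅙) = Q/M + 1 = 1 + Q/M)
((r(-3*(4 - 4) - 5) - 5)*1)*I(-16, 8) = ((-8*(-3*(4 - 4) - 5) - 5)*1)*((-16 + 8)/(-16)) = ((-8*(-3*0 - 5) - 5)*1)*(-1/16*(-8)) = ((-8*(0 - 5) - 5)*1)*(½) = ((-8*(-5) - 5)*1)*(½) = ((40 - 5)*1)*(½) = (35*1)*(½) = 35*(½) = 35/2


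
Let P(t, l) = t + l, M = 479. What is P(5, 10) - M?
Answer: -464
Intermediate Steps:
P(t, l) = l + t
P(5, 10) - M = (10 + 5) - 1*479 = 15 - 479 = -464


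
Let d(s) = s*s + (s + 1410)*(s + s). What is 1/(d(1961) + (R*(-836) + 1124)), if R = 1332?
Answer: 1/15954155 ≈ 6.2680e-8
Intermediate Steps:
d(s) = s² + 2*s*(1410 + s) (d(s) = s² + (1410 + s)*(2*s) = s² + 2*s*(1410 + s))
1/(d(1961) + (R*(-836) + 1124)) = 1/(3*1961*(940 + 1961) + (1332*(-836) + 1124)) = 1/(3*1961*2901 + (-1113552 + 1124)) = 1/(17066583 - 1112428) = 1/15954155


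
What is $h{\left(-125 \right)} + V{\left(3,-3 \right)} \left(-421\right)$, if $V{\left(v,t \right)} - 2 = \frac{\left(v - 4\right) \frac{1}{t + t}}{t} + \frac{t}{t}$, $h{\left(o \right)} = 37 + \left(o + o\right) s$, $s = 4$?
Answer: $- \frac{39647}{18} \approx -2202.6$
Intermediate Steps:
$h{\left(o \right)} = 37 + 8 o$ ($h{\left(o \right)} = 37 + \left(o + o\right) 4 = 37 + 2 o 4 = 37 + 8 o$)
$V{\left(v,t \right)} = 3 + \frac{-4 + v}{2 t^{2}}$ ($V{\left(v,t \right)} = 2 + \left(\frac{\left(v - 4\right) \frac{1}{t + t}}{t} + \frac{t}{t}\right) = 2 + \left(\frac{\left(-4 + v\right) \frac{1}{2 t}}{t} + 1\right) = 2 + \left(\frac{\frac{1}{2} \frac{1}{t} \left(-4 + v\right)}{t} + 1\right) = 2 + \left(\frac{-4 + v}{2 t^{2}} + 1\right) = 2 + \left(1 + \frac{-4 + v}{2 t^{2}}\right) = 3 + \frac{-4 + v}{2 t^{2}}$)
$h{\left(-125 \right)} + V{\left(3,-3 \right)} \left(-421\right) = \left(37 + 8 \left(-125\right)\right) + \frac{-4 + 3 + 6 \left(-3\right)^{2}}{2 \cdot 9} \left(-421\right) = \left(37 - 1000\right) + \frac{1}{2} \cdot \frac{1}{9} \left(-4 + 3 + 6 \cdot 9\right) \left(-421\right) = -963 + \frac{1}{2} \cdot \frac{1}{9} \left(-4 + 3 + 54\right) \left(-421\right) = -963 + \frac{1}{2} \cdot \frac{1}{9} \cdot 53 \left(-421\right) = -963 + \frac{53}{18} \left(-421\right) = -963 - \frac{22313}{18} = - \frac{39647}{18}$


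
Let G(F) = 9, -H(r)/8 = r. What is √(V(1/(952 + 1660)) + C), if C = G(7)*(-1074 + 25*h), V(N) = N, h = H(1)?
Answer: I*√19556821723/1306 ≈ 107.08*I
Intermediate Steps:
H(r) = -8*r
h = -8 (h = -8*1 = -8)
C = -11466 (C = 9*(-1074 + 25*(-8)) = 9*(-1074 - 200) = 9*(-1274) = -11466)
√(V(1/(952 + 1660)) + C) = √(1/(952 + 1660) - 11466) = √(1/2612 - 11466) = √(-29949191/2612) = I*√19556821723/1306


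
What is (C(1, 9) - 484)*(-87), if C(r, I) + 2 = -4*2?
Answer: 42978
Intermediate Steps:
C(r, I) = -10 (C(r, I) = -2 - 4*2 = -2 - 8 = -10)
(C(1, 9) - 484)*(-87) = (-10 - 484)*(-87) = -494*(-87) = 42978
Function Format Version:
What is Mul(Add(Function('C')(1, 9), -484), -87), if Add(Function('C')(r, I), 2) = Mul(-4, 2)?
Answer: 42978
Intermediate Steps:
Function('C')(r, I) = -10 (Function('C')(r, I) = Add(-2, Mul(-4, 2)) = Add(-2, -8) = -10)
Mul(Add(Function('C')(1, 9), -484), -87) = Mul(Add(-10, -484), -87) = Mul(-494, -87) = 42978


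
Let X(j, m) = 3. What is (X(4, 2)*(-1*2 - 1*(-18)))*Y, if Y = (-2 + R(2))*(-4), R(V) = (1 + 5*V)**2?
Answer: -22848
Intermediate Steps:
Y = -476 (Y = (-2 + (1 + 5*2)**2)*(-4) = (-2 + (1 + 10)**2)*(-4) = (-2 + 11**2)*(-4) = (-2 + 121)*(-4) = 119*(-4) = -476)
(X(4, 2)*(-1*2 - 1*(-18)))*Y = (3*(-1*2 - 1*(-18)))*(-476) = (3*(-2 + 18))*(-476) = (3*16)*(-476) = 48*(-476) = -22848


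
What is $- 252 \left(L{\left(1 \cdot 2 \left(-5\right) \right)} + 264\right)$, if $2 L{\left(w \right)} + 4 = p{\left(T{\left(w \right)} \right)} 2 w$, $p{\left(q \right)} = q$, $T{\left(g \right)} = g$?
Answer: $-91224$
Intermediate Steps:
$L{\left(w \right)} = -2 + w^{2}$ ($L{\left(w \right)} = -2 + \frac{w 2 w}{2} = -2 + \frac{2 w w}{2} = -2 + \frac{2 w^{2}}{2} = -2 + w^{2}$)
$- 252 \left(L{\left(1 \cdot 2 \left(-5\right) \right)} + 264\right) = - 252 \left(\left(-2 + \left(1 \cdot 2 \left(-5\right)\right)^{2}\right) + 264\right) = - 252 \left(\left(-2 + \left(2 \left(-5\right)\right)^{2}\right) + 264\right) = - 252 \left(\left(-2 + \left(-10\right)^{2}\right) + 264\right) = - 252 \left(\left(-2 + 100\right) + 264\right) = - 252 \left(98 + 264\right) = \left(-252\right) 362 = -91224$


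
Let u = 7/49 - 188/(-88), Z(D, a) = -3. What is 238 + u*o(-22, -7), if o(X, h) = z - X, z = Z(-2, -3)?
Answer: 43321/154 ≈ 281.31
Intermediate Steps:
u = 351/154 (u = 7*(1/49) - 188*(-1/88) = ⅐ + 47/22 = 351/154 ≈ 2.2792)
z = -3
o(X, h) = -3 - X
238 + u*o(-22, -7) = 238 + 351*(-3 - 1*(-22))/154 = 238 + 351*(-3 + 22)/154 = 238 + (351/154)*19 = 238 + 6669/154 = 43321/154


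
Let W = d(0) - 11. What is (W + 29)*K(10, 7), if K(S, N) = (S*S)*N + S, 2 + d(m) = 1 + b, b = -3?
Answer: 9940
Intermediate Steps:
d(m) = -4 (d(m) = -2 + (1 - 3) = -2 - 2 = -4)
W = -15 (W = -4 - 11 = -15)
K(S, N) = S + N*S² (K(S, N) = S²*N + S = N*S² + S = S + N*S²)
(W + 29)*K(10, 7) = (-15 + 29)*(10*(1 + 7*10)) = 14*(10*(1 + 70)) = 14*(10*71) = 14*710 = 9940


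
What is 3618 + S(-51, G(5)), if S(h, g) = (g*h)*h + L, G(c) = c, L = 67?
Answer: 16690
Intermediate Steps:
S(h, g) = 67 + g*h**2 (S(h, g) = (g*h)*h + 67 = g*h**2 + 67 = 67 + g*h**2)
3618 + S(-51, G(5)) = 3618 + (67 + 5*(-51)**2) = 3618 + (67 + 5*2601) = 3618 + (67 + 13005) = 3618 + 13072 = 16690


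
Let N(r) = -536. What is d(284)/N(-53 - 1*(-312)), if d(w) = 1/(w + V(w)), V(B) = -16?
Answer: -1/143648 ≈ -6.9615e-6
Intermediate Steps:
d(w) = 1/(-16 + w) (d(w) = 1/(w - 16) = 1/(-16 + w))
d(284)/N(-53 - 1*(-312)) = 1/((-16 + 284)*(-536)) = -1/536/268 = (1/268)*(-1/536) = -1/143648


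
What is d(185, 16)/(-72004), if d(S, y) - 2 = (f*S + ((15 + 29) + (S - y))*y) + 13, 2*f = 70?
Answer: -4949/36002 ≈ -0.13746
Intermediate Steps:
f = 35 (f = (1/2)*70 = 35)
d(S, y) = 15 + 35*S + y*(44 + S - y) (d(S, y) = 2 + ((35*S + ((15 + 29) + (S - y))*y) + 13) = 2 + ((35*S + (44 + (S - y))*y) + 13) = 2 + ((35*S + (44 + S - y)*y) + 13) = 2 + ((35*S + y*(44 + S - y)) + 13) = 2 + (13 + 35*S + y*(44 + S - y)) = 15 + 35*S + y*(44 + S - y))
d(185, 16)/(-72004) = (15 - 1*16**2 + 35*185 + 44*16 + 185*16)/(-72004) = (15 - 1*256 + 6475 + 704 + 2960)*(-1/72004) = (15 - 256 + 6475 + 704 + 2960)*(-1/72004) = 9898*(-1/72004) = -4949/36002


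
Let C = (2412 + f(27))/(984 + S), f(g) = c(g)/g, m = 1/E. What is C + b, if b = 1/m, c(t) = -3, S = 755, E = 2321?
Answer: 36347678/15651 ≈ 2322.4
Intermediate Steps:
m = 1/2321 ≈ 0.00043085
b = 2321 (b = 1/(1/2321) = 2321)
f(g) = -3/g
C = 21707/15651 (C = (2412 - 3/27)/(984 + 755) = (2412 - 3*1/27)/1739 = (2412 - ⅑)*(1/1739) = (21707/9)*(1/1739) = 21707/15651 ≈ 1.3869)
C + b = 21707/15651 + 2321 = 36347678/15651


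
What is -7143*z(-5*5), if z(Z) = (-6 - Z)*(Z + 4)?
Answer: 2850057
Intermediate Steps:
z(Z) = (-6 - Z)*(4 + Z)
-7143*z(-5*5) = -7143*(-24 - (-5*5)² - (-50)*5) = -7143*(-24 - 1*(-25)² - 10*(-25)) = -7143*(-24 - 1*625 + 250) = -7143*(-24 - 625 + 250) = -7143*(-399) = 2850057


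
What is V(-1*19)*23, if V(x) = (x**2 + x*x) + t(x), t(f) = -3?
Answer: 16537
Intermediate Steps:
V(x) = -3 + 2*x**2 (V(x) = (x**2 + x*x) - 3 = (x**2 + x**2) - 3 = 2*x**2 - 3 = -3 + 2*x**2)
V(-1*19)*23 = (-3 + 2*(-1*19)**2)*23 = (-3 + 2*(-19)**2)*23 = (-3 + 2*361)*23 = (-3 + 722)*23 = 719*23 = 16537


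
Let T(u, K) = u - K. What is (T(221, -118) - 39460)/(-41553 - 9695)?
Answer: 39121/51248 ≈ 0.76337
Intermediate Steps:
(T(221, -118) - 39460)/(-41553 - 9695) = ((221 - 1*(-118)) - 39460)/(-41553 - 9695) = ((221 + 118) - 39460)/(-51248) = (339 - 39460)*(-1/51248) = -39121*(-1/51248) = 39121/51248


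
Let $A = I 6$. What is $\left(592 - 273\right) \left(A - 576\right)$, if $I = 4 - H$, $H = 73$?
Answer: $-315810$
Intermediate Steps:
$I = -69$ ($I = 4 - 73 = -69$)
$A = -414$ ($A = \left(-69\right) 6 = -414$)
$\left(592 - 273\right) \left(A - 576\right) = \left(592 - 273\right) \left(-414 - 576\right) = 319 \left(-990\right) = -315810$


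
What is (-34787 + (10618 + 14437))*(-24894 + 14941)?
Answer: 96862596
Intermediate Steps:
(-34787 + (10618 + 14437))*(-24894 + 14941) = (-34787 + 25055)*(-9953) = -9732*(-9953) = 96862596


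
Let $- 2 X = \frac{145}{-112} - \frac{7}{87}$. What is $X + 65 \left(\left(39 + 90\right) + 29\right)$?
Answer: $\frac{200155159}{19488} \approx 10271.0$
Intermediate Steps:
$X = \frac{13399}{19488}$ ($X = - \frac{\frac{145}{-112} - \frac{7}{87}}{2} = - \frac{145 \left(- \frac{1}{112}\right) - \frac{7}{87}}{2} = - \frac{- \frac{145}{112} - \frac{7}{87}}{2} = \left(- \frac{1}{2}\right) \left(- \frac{13399}{9744}\right) = \frac{13399}{19488} \approx 0.68755$)
$X + 65 \left(\left(39 + 90\right) + 29\right) = \frac{13399}{19488} + 65 \left(\left(39 + 90\right) + 29\right) = \frac{13399}{19488} + 65 \left(129 + 29\right) = \frac{13399}{19488} + 65 \cdot 158 = \frac{13399}{19488} + 10270 = \frac{200155159}{19488}$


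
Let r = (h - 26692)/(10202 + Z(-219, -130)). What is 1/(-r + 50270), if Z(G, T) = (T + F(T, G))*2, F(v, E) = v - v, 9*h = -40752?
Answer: 4971/249907780 ≈ 1.9891e-5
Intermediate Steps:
h = -4528 (h = (⅑)*(-40752) = -4528)
F(v, E) = 0
Z(G, T) = 2*T (Z(G, T) = (T + 0)*2 = T*2 = 2*T)
r = -15610/4971 (r = (-4528 - 26692)/(10202 + 2*(-130)) = -31220/(10202 - 260) = -31220/9942 = -31220*1/9942 = -15610/4971 ≈ -3.1402)
1/(-r + 50270) = 1/(-1*(-15610/4971) + 50270) = 1/(15610/4971 + 50270) = 1/(249907780/4971) = 4971/249907780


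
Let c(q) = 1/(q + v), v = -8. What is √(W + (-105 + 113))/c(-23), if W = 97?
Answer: -31*√105 ≈ -317.66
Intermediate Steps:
c(q) = 1/(-8 + q) (c(q) = 1/(q - 8) = 1/(-8 + q))
√(W + (-105 + 113))/c(-23) = √(97 + (-105 + 113))/(1/(-8 - 23)) = √(97 + 8)/(1/(-31)) = √105/(-1/31) = √105*(-31) = -31*√105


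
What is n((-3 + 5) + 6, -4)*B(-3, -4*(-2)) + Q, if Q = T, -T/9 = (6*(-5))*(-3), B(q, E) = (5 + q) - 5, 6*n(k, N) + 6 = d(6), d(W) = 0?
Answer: -807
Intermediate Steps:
n(k, N) = -1 (n(k, N) = -1 + (1/6)*0 = -1 + 0 = -1)
B(q, E) = q
T = -810 (T = -9*6*(-5)*(-3) = -(-270)*(-3) = -9*90 = -810)
Q = -810
n((-3 + 5) + 6, -4)*B(-3, -4*(-2)) + Q = -1*(-3) - 810 = 3 - 810 = -807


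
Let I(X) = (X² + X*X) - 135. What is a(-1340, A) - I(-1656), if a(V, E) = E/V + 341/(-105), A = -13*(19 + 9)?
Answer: -38583738731/7035 ≈ -5.4845e+6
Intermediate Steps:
A = -364 (A = -13*28 = -364)
I(X) = -135 + 2*X² (I(X) = (X² + X²) - 135 = 2*X² - 135 = -135 + 2*X²)
a(V, E) = -341/105 + E/V (a(V, E) = E/V + 341*(-1/105) = E/V - 341/105 = -341/105 + E/V)
a(-1340, A) - I(-1656) = (-341/105 - 364/(-1340)) - (-135 + 2*(-1656)²) = (-341/105 - 364*(-1/1340)) - (-135 + 2*2742336) = (-341/105 + 91/335) - (-135 + 5484672) = -20936/7035 - 1*5484537 = -20936/7035 - 5484537 = -38583738731/7035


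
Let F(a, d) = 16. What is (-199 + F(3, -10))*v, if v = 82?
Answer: -15006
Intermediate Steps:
(-199 + F(3, -10))*v = (-199 + 16)*82 = -183*82 = -15006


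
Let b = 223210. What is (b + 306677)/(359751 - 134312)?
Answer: 529887/225439 ≈ 2.3505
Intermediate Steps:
(b + 306677)/(359751 - 134312) = (223210 + 306677)/(359751 - 134312) = 529887/225439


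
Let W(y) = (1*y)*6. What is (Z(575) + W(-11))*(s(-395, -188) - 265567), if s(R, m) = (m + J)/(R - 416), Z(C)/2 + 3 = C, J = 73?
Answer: -232173950316/811 ≈ -2.8628e+8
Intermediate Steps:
Z(C) = -6 + 2*C
s(R, m) = (73 + m)/(-416 + R) (s(R, m) = (m + 73)/(R - 416) = (73 + m)/(-416 + R))
W(y) = 6*y (W(y) = y*6 = 6*y)
(Z(575) + W(-11))*(s(-395, -188) - 265567) = ((-6 + 2*575) + 6*(-11))*((73 - 188)/(-416 - 395) - 265567) = ((-6 + 1150) - 66)*(-115/(-811) - 265567) = (1144 - 66)*(-1/811*(-115) - 265567) = 1078*(115/811 - 265567) = 1078*(-215374722/811) = -232173950316/811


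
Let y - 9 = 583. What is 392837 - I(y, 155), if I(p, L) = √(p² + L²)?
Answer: 392837 - √374489 ≈ 3.9223e+5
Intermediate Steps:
y = 592 (y = 9 + 583 = 592)
I(p, L) = √(L² + p²)
392837 - I(y, 155) = 392837 - √(155² + 592²) = 392837 - √(24025 + 350464) = 392837 - √374489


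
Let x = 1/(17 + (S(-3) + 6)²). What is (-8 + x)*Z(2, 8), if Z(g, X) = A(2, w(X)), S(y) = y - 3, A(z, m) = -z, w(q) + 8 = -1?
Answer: 270/17 ≈ 15.882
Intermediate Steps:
w(q) = -9 (w(q) = -8 - 1 = -9)
S(y) = -3 + y
Z(g, X) = -2 (Z(g, X) = -1*2 = -2)
x = 1/17 (x = 1/(17 + ((-3 - 3) + 6)²) = 1/(17 + (-6 + 6)²) = 1/(17 + 0²) = 1/(17 + 0) = 1/17 ≈ 0.058824)
(-8 + x)*Z(2, 8) = (-8 + 1/17)*(-2) = -135/17*(-2) = 270/17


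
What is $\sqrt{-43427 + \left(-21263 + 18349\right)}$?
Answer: $3 i \sqrt{5149} \approx 215.27 i$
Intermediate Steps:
$\sqrt{-43427 + \left(-21263 + 18349\right)} = \sqrt{-43427 - 2914} = \sqrt{-46341} = 3 i \sqrt{5149}$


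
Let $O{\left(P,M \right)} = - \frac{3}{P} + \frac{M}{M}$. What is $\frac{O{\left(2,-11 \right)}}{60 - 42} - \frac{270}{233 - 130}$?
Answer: $- \frac{9823}{3708} \approx -2.6491$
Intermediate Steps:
$O{\left(P,M \right)} = 1 - \frac{3}{P}$ ($O{\left(P,M \right)} = - \frac{3}{P} + 1 = 1 - \frac{3}{P}$)
$\frac{O{\left(2,-11 \right)}}{60 - 42} - \frac{270}{233 - 130} = \frac{\frac{1}{2} \left(-3 + 2\right)}{60 - 42} - \frac{270}{233 - 130} = \frac{\frac{1}{2} \left(-1\right)}{60 - 42} - \frac{270}{103} = - \frac{1}{2 \cdot 18} - \frac{270}{103} = \left(- \frac{1}{2}\right) \frac{1}{18} - \frac{270}{103} = - \frac{1}{36} - \frac{270}{103} = - \frac{9823}{3708}$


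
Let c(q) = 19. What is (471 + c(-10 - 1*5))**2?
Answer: 240100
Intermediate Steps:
(471 + c(-10 - 1*5))**2 = (471 + 19)**2 = 490**2 = 240100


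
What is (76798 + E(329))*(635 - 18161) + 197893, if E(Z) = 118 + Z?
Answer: -1353597977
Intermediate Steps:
(76798 + E(329))*(635 - 18161) + 197893 = (76798 + (118 + 329))*(635 - 18161) + 197893 = (76798 + 447)*(-17526) + 197893 = 77245*(-17526) + 197893 = -1353795870 + 197893 = -1353597977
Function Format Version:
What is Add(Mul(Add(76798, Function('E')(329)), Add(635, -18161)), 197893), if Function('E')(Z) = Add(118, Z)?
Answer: -1353597977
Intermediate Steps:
Add(Mul(Add(76798, Function('E')(329)), Add(635, -18161)), 197893) = Add(Mul(Add(76798, Add(118, 329)), Add(635, -18161)), 197893) = Add(Mul(Add(76798, 447), -17526), 197893) = Add(Mul(77245, -17526), 197893) = Add(-1353795870, 197893) = -1353597977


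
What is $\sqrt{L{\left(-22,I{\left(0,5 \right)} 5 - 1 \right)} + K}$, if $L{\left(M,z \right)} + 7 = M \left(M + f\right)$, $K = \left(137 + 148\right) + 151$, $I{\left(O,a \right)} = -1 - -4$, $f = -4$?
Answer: $\sqrt{1001} \approx 31.639$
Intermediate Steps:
$I{\left(O,a \right)} = 3$ ($I{\left(O,a \right)} = -1 + 4 = 3$)
$K = 436$ ($K = 285 + 151 = 436$)
$L{\left(M,z \right)} = -7 + M \left(-4 + M\right)$ ($L{\left(M,z \right)} = -7 + M \left(M - 4\right) = -7 + M \left(-4 + M\right)$)
$\sqrt{L{\left(-22,I{\left(0,5 \right)} 5 - 1 \right)} + K} = \sqrt{\left(-7 + \left(-22\right)^{2} - -88\right) + 436} = \sqrt{\left(-7 + 484 + 88\right) + 436} = \sqrt{565 + 436} = \sqrt{1001}$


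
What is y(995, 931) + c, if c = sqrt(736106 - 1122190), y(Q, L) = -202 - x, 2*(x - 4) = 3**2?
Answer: -421/2 + 2*I*sqrt(96521) ≈ -210.5 + 621.36*I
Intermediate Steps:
x = 17/2 (x = 4 + (1/2)*3**2 = 4 + (1/2)*9 = 4 + 9/2 = 17/2 ≈ 8.5000)
y(Q, L) = -421/2 (y(Q, L) = -202 - 1*17/2 = -202 - 17/2 = -421/2)
c = 2*I*sqrt(96521) (c = sqrt(-386084) = 2*I*sqrt(96521) ≈ 621.36*I)
y(995, 931) + c = -421/2 + 2*I*sqrt(96521)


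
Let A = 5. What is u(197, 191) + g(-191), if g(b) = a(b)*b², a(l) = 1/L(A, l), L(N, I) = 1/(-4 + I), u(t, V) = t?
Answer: -7113598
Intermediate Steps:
a(l) = -4 + l (a(l) = 1/(1/(-4 + l)) = -4 + l)
g(b) = b²*(-4 + b) (g(b) = (-4 + b)*b² = b²*(-4 + b))
u(197, 191) + g(-191) = 197 + (-191)²*(-4 - 191) = 197 + 36481*(-195) = 197 - 7113795 = -7113598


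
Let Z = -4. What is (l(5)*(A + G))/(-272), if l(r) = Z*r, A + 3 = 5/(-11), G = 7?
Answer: 195/748 ≈ 0.26069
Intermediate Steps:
A = -38/11 (A = -3 + 5/(-11) = -3 + 5*(-1/11) = -3 - 5/11 = -38/11 ≈ -3.4545)
l(r) = -4*r
(l(5)*(A + G))/(-272) = ((-4*5)*(-38/11 + 7))/(-272) = -20*39/11*(-1/272) = -780/11*(-1/272) = 195/748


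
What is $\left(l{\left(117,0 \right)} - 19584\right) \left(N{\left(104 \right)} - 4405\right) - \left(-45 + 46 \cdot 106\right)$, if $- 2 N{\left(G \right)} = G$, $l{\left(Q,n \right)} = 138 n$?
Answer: $87281057$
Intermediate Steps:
$N{\left(G \right)} = - \frac{G}{2}$
$\left(l{\left(117,0 \right)} - 19584\right) \left(N{\left(104 \right)} - 4405\right) - \left(-45 + 46 \cdot 106\right) = \left(138 \cdot 0 - 19584\right) \left(\left(- \frac{1}{2}\right) 104 - 4405\right) - \left(-45 + 46 \cdot 106\right) = \left(0 - 19584\right) \left(-52 - 4405\right) - \left(-45 + 4876\right) = \left(-19584\right) \left(-4457\right) - 4831 = 87285888 - 4831 = 87281057$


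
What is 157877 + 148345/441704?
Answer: 69735050753/441704 ≈ 1.5788e+5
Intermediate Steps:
157877 + 148345/441704 = 69735050753/441704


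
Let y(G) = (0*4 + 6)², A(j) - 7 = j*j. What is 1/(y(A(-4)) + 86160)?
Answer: 1/86196 ≈ 1.1601e-5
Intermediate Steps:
A(j) = 7 + j² (A(j) = 7 + j*j = 7 + j²)
y(G) = 36 (y(G) = (0 + 6)² = 6² = 36)
1/(y(A(-4)) + 86160) = 1/(36 + 86160) = 1/86196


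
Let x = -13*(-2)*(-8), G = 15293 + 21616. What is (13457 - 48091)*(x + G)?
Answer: -1271102434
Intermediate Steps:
G = 36909
x = -208 (x = 26*(-8) = -208)
(13457 - 48091)*(x + G) = (13457 - 48091)*(-208 + 36909) = -34634*36701 = -1271102434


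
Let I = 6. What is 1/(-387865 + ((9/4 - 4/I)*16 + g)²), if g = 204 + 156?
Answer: -9/2154449 ≈ -4.1774e-6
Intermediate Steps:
g = 360
1/(-387865 + ((9/4 - 4/I)*16 + g)²) = 1/(-387865 + ((9/4 - 4/6)*16 + 360)²) = 1/(-387865 + ((9*(¼) - 4*⅙)*16 + 360)²) = 1/(-387865 + ((9/4 - ⅔)*16 + 360)²) = 1/(-387865 + ((19/12)*16 + 360)²) = 1/(-387865 + (76/3 + 360)²) = 1/(-387865 + (1156/3)²) = 1/(-387865 + 1336336/9) = 1/(-2154449/9) = -9/2154449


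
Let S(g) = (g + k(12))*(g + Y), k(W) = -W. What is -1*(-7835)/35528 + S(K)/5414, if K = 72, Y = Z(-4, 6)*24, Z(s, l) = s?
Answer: -4370815/96174296 ≈ -0.045447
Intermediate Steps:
Y = -96 (Y = -4*24 = -96)
S(g) = (-96 + g)*(-12 + g) (S(g) = (g - 1*12)*(g - 96) = (g - 12)*(-96 + g) = (-12 + g)*(-96 + g) = (-96 + g)*(-12 + g))
-1*(-7835)/35528 + S(K)/5414 = -1*(-7835)/35528 + (1152 + 72**2 - 108*72)/5414 = 7835*(1/35528) + (1152 + 5184 - 7776)*(1/5414) = 7835/35528 - 1440*1/5414 = 7835/35528 - 720/2707 = -4370815/96174296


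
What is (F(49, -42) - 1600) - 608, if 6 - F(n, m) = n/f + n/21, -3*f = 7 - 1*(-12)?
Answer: -125206/57 ≈ -2196.6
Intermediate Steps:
f = -19/3 (f = -(7 - 1*(-12))/3 = -(7 + 12)/3 = -⅓*19 = -19/3 ≈ -6.3333)
F(n, m) = 6 + 44*n/399 (F(n, m) = 6 - (n/(-19/3) + n/21) = 6 - (n*(-3/19) + n*(1/21)) = 6 - (-3*n/19 + n/21) = 6 - (-44)*n/399 = 6 + 44*n/399)
(F(49, -42) - 1600) - 608 = ((6 + (44/399)*49) - 1600) - 608 = ((6 + 308/57) - 1600) - 608 = (650/57 - 1600) - 608 = -90550/57 - 608 = -125206/57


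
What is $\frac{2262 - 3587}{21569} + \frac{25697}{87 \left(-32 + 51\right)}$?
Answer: $\frac{552068368}{35653557} \approx 15.484$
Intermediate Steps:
$\frac{2262 - 3587}{21569} + \frac{25697}{87 \left(-32 + 51\right)} = \left(2262 - 3587\right) \frac{1}{21569} + \frac{25697}{87 \cdot 19} = \left(-1325\right) \frac{1}{21569} + \frac{25697}{1653} = - \frac{1325}{21569} + 25697 \cdot \frac{1}{1653} = - \frac{1325}{21569} + \frac{25697}{1653} = \frac{552068368}{35653557}$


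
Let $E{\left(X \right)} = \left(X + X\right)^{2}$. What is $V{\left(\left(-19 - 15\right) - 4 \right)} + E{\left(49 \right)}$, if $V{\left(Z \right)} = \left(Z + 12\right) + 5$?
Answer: $9583$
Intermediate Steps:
$V{\left(Z \right)} = 17 + Z$ ($V{\left(Z \right)} = \left(12 + Z\right) + 5 = 17 + Z$)
$E{\left(X \right)} = 4 X^{2}$ ($E{\left(X \right)} = \left(2 X\right)^{2} = 4 X^{2}$)
$V{\left(\left(-19 - 15\right) - 4 \right)} + E{\left(49 \right)} = \left(17 - 38\right) + 4 \cdot 49^{2} = \left(17 - 38\right) + 4 \cdot 2401 = \left(17 - 38\right) + 9604 = -21 + 9604 = 9583$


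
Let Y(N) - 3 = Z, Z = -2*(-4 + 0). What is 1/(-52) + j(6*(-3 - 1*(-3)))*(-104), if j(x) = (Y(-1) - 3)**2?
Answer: -346113/52 ≈ -6656.0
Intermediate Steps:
Z = 8 (Z = -2*(-4) = 8)
Y(N) = 11 (Y(N) = 3 + 8 = 11)
j(x) = 64 (j(x) = (11 - 3)**2 = 8**2 = 64)
1/(-52) + j(6*(-3 - 1*(-3)))*(-104) = 1/(-52) + 64*(-104) = -1/52 - 6656 = -346113/52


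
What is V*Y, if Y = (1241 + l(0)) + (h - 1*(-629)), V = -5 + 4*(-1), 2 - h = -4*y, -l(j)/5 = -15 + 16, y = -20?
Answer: -16083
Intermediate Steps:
l(j) = -5 (l(j) = -5*(-15 + 16) = -5*1 = -5)
h = -78 (h = 2 - (-4)*(-20) = 2 - 1*80 = 2 - 80 = -78)
V = -9 (V = -5 - 4 = -9)
Y = 1787 (Y = (1241 - 5) + (-78 - 1*(-629)) = 1236 + (-78 + 629) = 1236 + 551 = 1787)
V*Y = -9*1787 = -16083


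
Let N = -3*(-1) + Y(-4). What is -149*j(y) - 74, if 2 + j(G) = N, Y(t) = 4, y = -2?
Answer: -819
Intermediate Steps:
N = 7 (N = -3*(-1) + 4 = 3 + 4 = 7)
j(G) = 5 (j(G) = -2 + 7 = 5)
-149*j(y) - 74 = -149*5 - 74 = -745 - 74 = -819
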